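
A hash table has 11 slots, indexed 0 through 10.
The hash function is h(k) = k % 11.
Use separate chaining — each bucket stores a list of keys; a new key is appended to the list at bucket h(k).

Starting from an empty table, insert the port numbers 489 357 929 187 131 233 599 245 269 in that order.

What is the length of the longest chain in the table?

5

Insert 489: h=5, bucket 5 empty → new chain.
Insert 357: h=5, bucket 5 nonempty → append to chain.
Insert 929: h=5, bucket 5 nonempty → append to chain.
Insert 187: h=0, bucket 0 empty → new chain.
Insert 131: h=10, bucket 10 empty → new chain.
Insert 233: h=2, bucket 2 empty → new chain.
Insert 599: h=5, bucket 5 nonempty → append to chain.
Insert 245: h=3, bucket 3 empty → new chain.
Insert 269: h=5, bucket 5 nonempty → append to chain.
Final buckets:
0: 187
1: _
2: 233
3: 245
4: _
5: 489 -> 357 -> 929 -> 599 -> 269
6: _
7: _
8: _
9: _
10: 131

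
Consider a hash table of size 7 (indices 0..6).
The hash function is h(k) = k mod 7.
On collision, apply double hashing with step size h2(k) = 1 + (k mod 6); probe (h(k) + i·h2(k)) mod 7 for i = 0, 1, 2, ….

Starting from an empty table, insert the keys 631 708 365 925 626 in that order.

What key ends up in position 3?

631: h=1 => slot 1
708: h=1, h2=1, probe 1,2 => slot 2
365: h=1, h2=6, probe 1,0 => slot 0
925: h=1, h2=2, probe 1,3 => slot 3
626: h=3, h2=3, probe 3,6 => slot 6
Table: [365, 631, 708, 925, ∅, ∅, 626]

925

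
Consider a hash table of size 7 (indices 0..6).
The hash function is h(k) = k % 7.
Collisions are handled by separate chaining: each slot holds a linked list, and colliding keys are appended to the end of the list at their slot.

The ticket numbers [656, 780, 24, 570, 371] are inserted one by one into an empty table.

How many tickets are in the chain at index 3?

656 -> bucket 5
780 -> bucket 3
24 -> bucket 3 (collision)
570 -> bucket 3 (collision)
371 -> bucket 0
Final buckets:
0: 371
1: .
2: .
3: 780 -> 24 -> 570
4: .
5: 656
6: .

3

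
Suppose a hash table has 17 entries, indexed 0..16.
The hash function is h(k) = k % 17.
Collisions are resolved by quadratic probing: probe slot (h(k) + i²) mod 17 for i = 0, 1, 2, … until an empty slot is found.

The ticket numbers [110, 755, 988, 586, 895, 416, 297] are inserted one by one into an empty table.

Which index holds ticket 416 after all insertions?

12

Insert 110: h=8, slot 8 empty => index 8.
Insert 755: h=7, slot 7 empty => index 7.
Insert 988: h=2, slot 2 empty => index 2.
Insert 586: h=8, slot 8 occupied => index 9.
Insert 895: h=11, slot 11 empty => index 11.
Insert 416: h=8, slots 8,9 occupied => index 12.
Insert 297: h=8, slots 8,9,12 occupied => index 0.
Table: [297, -, 988, -, -, -, -, 755, 110, 586, -, 895, 416, -, -, -, -]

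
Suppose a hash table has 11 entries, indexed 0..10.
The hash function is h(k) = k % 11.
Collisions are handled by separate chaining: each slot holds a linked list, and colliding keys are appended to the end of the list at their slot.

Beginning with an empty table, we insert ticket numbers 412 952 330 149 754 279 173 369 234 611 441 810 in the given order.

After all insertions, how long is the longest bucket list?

412 -> bucket 5
952 -> bucket 6
330 -> bucket 0
149 -> bucket 6 (collision)
754 -> bucket 6 (collision)
279 -> bucket 4
173 -> bucket 8
369 -> bucket 6 (collision)
234 -> bucket 3
611 -> bucket 6 (collision)
441 -> bucket 1
810 -> bucket 7
Final buckets:
0: 330
1: 441
2: -
3: 234
4: 279
5: 412
6: 952 -> 149 -> 754 -> 369 -> 611
7: 810
8: 173
9: -
10: -

5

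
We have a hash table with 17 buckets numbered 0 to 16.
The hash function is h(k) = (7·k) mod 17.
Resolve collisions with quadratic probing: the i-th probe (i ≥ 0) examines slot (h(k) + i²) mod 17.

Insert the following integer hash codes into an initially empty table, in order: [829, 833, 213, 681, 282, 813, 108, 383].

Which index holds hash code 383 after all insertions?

16

Insert 829: h=6, slot 6 empty => index 6.
Insert 833: h=0, slot 0 empty => index 0.
Insert 213: h=12, slot 12 empty => index 12.
Insert 681: h=7, slot 7 empty => index 7.
Insert 282: h=2, slot 2 empty => index 2.
Insert 813: h=13, slot 13 empty => index 13.
Insert 108: h=8, slot 8 empty => index 8.
Insert 383: h=12, slots 12,13 occupied => index 16.
Table: [833, —, 282, —, —, —, 829, 681, 108, —, —, —, 213, 813, —, —, 383]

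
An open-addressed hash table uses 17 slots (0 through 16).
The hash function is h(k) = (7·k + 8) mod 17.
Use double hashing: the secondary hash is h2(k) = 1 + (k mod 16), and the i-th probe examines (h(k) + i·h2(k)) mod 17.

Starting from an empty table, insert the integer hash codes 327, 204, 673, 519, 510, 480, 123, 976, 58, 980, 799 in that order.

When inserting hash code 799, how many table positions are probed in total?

327: h=2 => slot 2
204: h=8 => slot 8
673: h=10 => slot 10
519: h=3 => slot 3
510: h=8, h2=15, probe 8,6 => slot 6
480: h=2, h2=1, probe 2,3,4 => slot 4
123: h=2, h2=12, probe 2,14 => slot 14
976: h=6, h2=1, probe 6,7 => slot 7
58: h=6, h2=11, probe 6,0 => slot 0
980: h=0, h2=5, probe 0,5 => slot 5
799: h=8, h2=16, probe 8,7,6,5,4,3,2,1 => slot 1
Table: [58, 799, 327, 519, 480, 980, 510, 976, 204, ., 673, ., ., ., 123, ., .]

8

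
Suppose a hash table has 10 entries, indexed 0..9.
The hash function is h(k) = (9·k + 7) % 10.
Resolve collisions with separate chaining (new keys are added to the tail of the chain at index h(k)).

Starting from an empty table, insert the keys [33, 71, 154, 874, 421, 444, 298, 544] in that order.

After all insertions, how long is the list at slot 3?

4

Insert 33: h=4, bucket 4 empty → new chain.
Insert 71: h=6, bucket 6 empty → new chain.
Insert 154: h=3, bucket 3 empty → new chain.
Insert 874: h=3, bucket 3 nonempty → append to chain.
Insert 421: h=6, bucket 6 nonempty → append to chain.
Insert 444: h=3, bucket 3 nonempty → append to chain.
Insert 298: h=9, bucket 9 empty → new chain.
Insert 544: h=3, bucket 3 nonempty → append to chain.
Final buckets:
0: -
1: -
2: -
3: 154 -> 874 -> 444 -> 544
4: 33
5: -
6: 71 -> 421
7: -
8: -
9: 298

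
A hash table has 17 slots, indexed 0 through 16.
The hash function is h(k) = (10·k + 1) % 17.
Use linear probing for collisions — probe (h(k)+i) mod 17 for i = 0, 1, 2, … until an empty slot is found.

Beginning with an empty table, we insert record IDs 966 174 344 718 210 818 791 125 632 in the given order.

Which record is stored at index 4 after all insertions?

966 hashes to 5; slot 5 is free => place at 5.
174 hashes to 7; slot 7 is free => place at 7.
344 hashes to 7; 7 taken => place at 8.
718 hashes to 7; 7,8 taken => place at 9.
210 hashes to 10; slot 10 is free => place at 10.
818 hashes to 4; slot 4 is free => place at 4.
791 hashes to 6; slot 6 is free => place at 6.
125 hashes to 10; 10 taken => place at 11.
632 hashes to 14; slot 14 is free => place at 14.
Table: [_, _, _, _, 818, 966, 791, 174, 344, 718, 210, 125, _, _, 632, _, _]

818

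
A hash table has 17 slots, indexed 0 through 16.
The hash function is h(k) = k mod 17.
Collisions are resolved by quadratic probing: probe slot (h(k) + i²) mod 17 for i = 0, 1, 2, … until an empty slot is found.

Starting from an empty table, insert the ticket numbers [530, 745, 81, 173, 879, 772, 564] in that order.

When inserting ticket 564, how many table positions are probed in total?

530: h=3 -> slot 3
745: h=14 -> slot 14
81: h=13 -> slot 13
173: h=3, probe 3,4 -> slot 4
879: h=12 -> slot 12
772: h=7 -> slot 7
564: h=3, probe 3,4,7,12,2 -> slot 2
Table: [—, —, 564, 530, 173, —, —, 772, —, —, —, —, 879, 81, 745, —, —]

5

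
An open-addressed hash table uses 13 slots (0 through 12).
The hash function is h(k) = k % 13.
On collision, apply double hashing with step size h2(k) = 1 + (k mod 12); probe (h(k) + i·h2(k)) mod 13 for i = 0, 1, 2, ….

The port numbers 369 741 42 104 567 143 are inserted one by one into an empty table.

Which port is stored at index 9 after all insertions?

104

369: h=5 → slot 5
741: h=0 → slot 0
42: h=3 → slot 3
104: h=0, h2=9, probe 0,9 → slot 9
567: h=8 → slot 8
143: h=0, h2=12, probe 0,12 → slot 12
Table: [741, -, -, 42, -, 369, -, -, 567, 104, -, -, 143]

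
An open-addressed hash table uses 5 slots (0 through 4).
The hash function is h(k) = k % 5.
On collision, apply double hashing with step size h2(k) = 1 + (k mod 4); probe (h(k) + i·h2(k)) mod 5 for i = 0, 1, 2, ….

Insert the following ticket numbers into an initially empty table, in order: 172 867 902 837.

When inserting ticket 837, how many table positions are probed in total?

172: h=2 => slot 2
867: h=2, h2=4, probe 2,1 => slot 1
902: h=2, h2=3, probe 2,0 => slot 0
837: h=2, h2=2, probe 2,4 => slot 4
Table: [902, 867, 172, ., 837]

2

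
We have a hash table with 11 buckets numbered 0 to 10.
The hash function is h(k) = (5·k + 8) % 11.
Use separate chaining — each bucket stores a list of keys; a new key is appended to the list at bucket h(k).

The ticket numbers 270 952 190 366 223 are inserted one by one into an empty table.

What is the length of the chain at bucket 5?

2

270 → bucket 5
952 → bucket 5 (collision)
190 → bucket 1
366 → bucket 1 (collision)
223 → bucket 1 (collision)
Final buckets:
0: .
1: 190 -> 366 -> 223
2: .
3: .
4: .
5: 270 -> 952
6: .
7: .
8: .
9: .
10: .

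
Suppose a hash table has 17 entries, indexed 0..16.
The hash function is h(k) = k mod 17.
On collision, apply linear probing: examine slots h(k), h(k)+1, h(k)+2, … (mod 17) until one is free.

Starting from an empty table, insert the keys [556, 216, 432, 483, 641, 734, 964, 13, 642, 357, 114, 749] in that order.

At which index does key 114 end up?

556 hashes to 12; slot 12 is free -> place at 12.
216 hashes to 12; 12 taken -> place at 13.
432 hashes to 7; slot 7 is free -> place at 7.
483 hashes to 7; 7 taken -> place at 8.
641 hashes to 12; 12,13 taken -> place at 14.
734 hashes to 3; slot 3 is free -> place at 3.
964 hashes to 12; 12,13,14 taken -> place at 15.
13 hashes to 13; 13,14,15 taken -> place at 16.
642 hashes to 13; 13,14,15,16 taken -> place at 0.
357 hashes to 0; 0 taken -> place at 1.
114 hashes to 12; 12,13,14,15,16,0,1 taken -> place at 2.
749 hashes to 1; 1,2,3 taken -> place at 4.
Table: [642, 357, 114, 734, 749, -, -, 432, 483, -, -, -, 556, 216, 641, 964, 13]

2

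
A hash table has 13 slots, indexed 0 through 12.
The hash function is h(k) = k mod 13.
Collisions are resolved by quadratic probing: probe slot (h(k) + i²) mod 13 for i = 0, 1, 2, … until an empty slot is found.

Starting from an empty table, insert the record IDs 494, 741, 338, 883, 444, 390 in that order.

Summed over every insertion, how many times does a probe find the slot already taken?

6

494: h=0 => slot 0
741: h=0, probe 0,1 => slot 1
338: h=0, probe 0,1,4 => slot 4
883: h=12 => slot 12
444: h=2 => slot 2
390: h=0, probe 0,1,4,9 => slot 9
Table: [494, 741, 444, —, 338, —, —, —, —, 390, —, —, 883]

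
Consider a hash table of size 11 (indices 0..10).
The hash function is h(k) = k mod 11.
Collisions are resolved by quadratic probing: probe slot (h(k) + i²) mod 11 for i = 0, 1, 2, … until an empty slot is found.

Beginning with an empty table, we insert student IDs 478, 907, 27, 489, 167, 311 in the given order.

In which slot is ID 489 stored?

3

478: h=5 -> slot 5
907: h=5, probe 5,6 -> slot 6
27: h=5, probe 5,6,9 -> slot 9
489: h=5, probe 5,6,9,3 -> slot 3
167: h=2 -> slot 2
311: h=3, probe 3,4 -> slot 4
Table: [—, —, 167, 489, 311, 478, 907, —, —, 27, —]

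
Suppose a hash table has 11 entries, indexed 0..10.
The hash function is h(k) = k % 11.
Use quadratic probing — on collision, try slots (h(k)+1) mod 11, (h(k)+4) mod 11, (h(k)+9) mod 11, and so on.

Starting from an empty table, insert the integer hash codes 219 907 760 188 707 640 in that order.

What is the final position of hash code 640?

6

219: h=10 -> slot 10
907: h=5 -> slot 5
760: h=1 -> slot 1
188: h=1, probe 1,2 -> slot 2
707: h=3 -> slot 3
640: h=2, probe 2,3,6 -> slot 6
Table: [_, 760, 188, 707, _, 907, 640, _, _, _, 219]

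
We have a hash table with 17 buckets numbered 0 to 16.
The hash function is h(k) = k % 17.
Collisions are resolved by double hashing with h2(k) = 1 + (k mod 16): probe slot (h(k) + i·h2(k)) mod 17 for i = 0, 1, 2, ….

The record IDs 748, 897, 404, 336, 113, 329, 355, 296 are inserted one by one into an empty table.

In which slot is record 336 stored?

14

Insert 748: h=0, slot 0 empty => index 0.
Insert 897: h=13, slot 13 empty => index 13.
Insert 404: h=13, h2=5, slot 13 occupied => index 1.
Insert 336: h=13, h2=1, slot 13 occupied => index 14.
Insert 113: h=11, slot 11 empty => index 11.
Insert 329: h=6, slot 6 empty => index 6.
Insert 355: h=15, slot 15 empty => index 15.
Insert 296: h=7, slot 7 empty => index 7.
Table: [748, 404, _, _, _, _, 329, 296, _, _, _, 113, _, 897, 336, 355, _]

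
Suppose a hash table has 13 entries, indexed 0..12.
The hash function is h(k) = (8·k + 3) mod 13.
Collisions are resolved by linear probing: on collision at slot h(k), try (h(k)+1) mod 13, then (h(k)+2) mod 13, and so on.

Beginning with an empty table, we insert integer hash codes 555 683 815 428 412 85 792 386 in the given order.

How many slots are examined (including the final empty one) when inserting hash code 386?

5

Insert 555: h=10, slot 10 empty -> index 10.
Insert 683: h=7, slot 7 empty -> index 7.
Insert 815: h=10, slot 10 occupied -> index 11.
Insert 428: h=8, slot 8 empty -> index 8.
Insert 412: h=10, slots 10,11 occupied -> index 12.
Insert 85: h=7, slots 7,8 occupied -> index 9.
Insert 792: h=8, slots 8,9,10,11,12 occupied -> index 0.
Insert 386: h=10, slots 10,11,12,0 occupied -> index 1.
Table: [792, 386, ∅, ∅, ∅, ∅, ∅, 683, 428, 85, 555, 815, 412]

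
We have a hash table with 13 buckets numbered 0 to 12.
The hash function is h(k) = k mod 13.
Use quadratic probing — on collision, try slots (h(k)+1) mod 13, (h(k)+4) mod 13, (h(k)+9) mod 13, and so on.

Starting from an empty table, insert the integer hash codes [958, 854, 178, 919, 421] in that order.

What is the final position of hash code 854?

Insert 958: h=9, slot 9 empty → index 9.
Insert 854: h=9, slot 9 occupied → index 10.
Insert 178: h=9, slots 9,10 occupied → index 0.
Insert 919: h=9, slots 9,10,0 occupied → index 5.
Insert 421: h=5, slot 5 occupied → index 6.
Table: [178, ., ., ., ., 919, 421, ., ., 958, 854, ., .]

10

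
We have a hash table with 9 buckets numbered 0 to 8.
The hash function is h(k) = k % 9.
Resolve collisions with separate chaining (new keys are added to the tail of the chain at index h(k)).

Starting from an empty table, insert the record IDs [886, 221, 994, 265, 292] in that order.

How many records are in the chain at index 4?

4

Insert 886: h=4, bucket 4 empty -> new chain.
Insert 221: h=5, bucket 5 empty -> new chain.
Insert 994: h=4, bucket 4 nonempty -> append to chain.
Insert 265: h=4, bucket 4 nonempty -> append to chain.
Insert 292: h=4, bucket 4 nonempty -> append to chain.
Final buckets:
0: _
1: _
2: _
3: _
4: 886 -> 994 -> 265 -> 292
5: 221
6: _
7: _
8: _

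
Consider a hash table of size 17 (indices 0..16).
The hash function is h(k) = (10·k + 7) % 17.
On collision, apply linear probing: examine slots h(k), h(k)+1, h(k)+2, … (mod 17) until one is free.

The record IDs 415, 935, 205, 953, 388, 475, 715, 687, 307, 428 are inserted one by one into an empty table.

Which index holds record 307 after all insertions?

3

415 hashes to 9; slot 9 is free → place at 9.
935 hashes to 7; slot 7 is free → place at 7.
205 hashes to 0; slot 0 is free → place at 0.
953 hashes to 0; 0 taken → place at 1.
388 hashes to 11; slot 11 is free → place at 11.
475 hashes to 14; slot 14 is free → place at 14.
715 hashes to 0; 0,1 taken → place at 2.
687 hashes to 9; 9 taken → place at 10.
307 hashes to 0; 0,1,2 taken → place at 3.
428 hashes to 3; 3 taken → place at 4.
Table: [205, 953, 715, 307, 428, —, —, 935, —, 415, 687, 388, —, —, 475, —, —]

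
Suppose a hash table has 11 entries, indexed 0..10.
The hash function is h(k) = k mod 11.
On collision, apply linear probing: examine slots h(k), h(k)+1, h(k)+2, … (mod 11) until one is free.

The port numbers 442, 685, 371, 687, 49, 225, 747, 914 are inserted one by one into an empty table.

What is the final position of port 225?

7

442 hashes to 2; slot 2 is free → place at 2.
685 hashes to 3; slot 3 is free → place at 3.
371 hashes to 8; slot 8 is free → place at 8.
687 hashes to 5; slot 5 is free → place at 5.
49 hashes to 5; 5 taken → place at 6.
225 hashes to 5; 5,6 taken → place at 7.
747 hashes to 10; slot 10 is free → place at 10.
914 hashes to 1; slot 1 is free → place at 1.
Table: [-, 914, 442, 685, -, 687, 49, 225, 371, -, 747]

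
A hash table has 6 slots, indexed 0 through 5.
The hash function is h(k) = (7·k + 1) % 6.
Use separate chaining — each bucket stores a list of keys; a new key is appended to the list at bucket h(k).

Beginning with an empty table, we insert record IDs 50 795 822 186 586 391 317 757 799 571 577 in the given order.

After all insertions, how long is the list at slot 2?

5

Insert 50: h=3, bucket 3 empty → new chain.
Insert 795: h=4, bucket 4 empty → new chain.
Insert 822: h=1, bucket 1 empty → new chain.
Insert 186: h=1, bucket 1 nonempty → append to chain.
Insert 586: h=5, bucket 5 empty → new chain.
Insert 391: h=2, bucket 2 empty → new chain.
Insert 317: h=0, bucket 0 empty → new chain.
Insert 757: h=2, bucket 2 nonempty → append to chain.
Insert 799: h=2, bucket 2 nonempty → append to chain.
Insert 571: h=2, bucket 2 nonempty → append to chain.
Insert 577: h=2, bucket 2 nonempty → append to chain.
Final buckets:
0: 317
1: 822 -> 186
2: 391 -> 757 -> 799 -> 571 -> 577
3: 50
4: 795
5: 586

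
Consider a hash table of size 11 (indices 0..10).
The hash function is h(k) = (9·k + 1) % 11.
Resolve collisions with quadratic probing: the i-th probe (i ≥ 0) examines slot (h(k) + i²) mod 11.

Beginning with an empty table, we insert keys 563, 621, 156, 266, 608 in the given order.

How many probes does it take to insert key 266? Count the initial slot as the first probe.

563: h=8 => slot 8
621: h=2 => slot 2
156: h=8, probe 8,9 => slot 9
266: h=8, probe 8,9,1 => slot 1
608: h=6 => slot 6
Table: [_, 266, 621, _, _, _, 608, _, 563, 156, _]

3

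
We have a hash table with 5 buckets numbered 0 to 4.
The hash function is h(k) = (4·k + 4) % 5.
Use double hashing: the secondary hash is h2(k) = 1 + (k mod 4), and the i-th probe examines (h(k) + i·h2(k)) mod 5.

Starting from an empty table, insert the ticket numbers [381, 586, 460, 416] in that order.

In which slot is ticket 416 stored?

0

381: h=3 -> slot 3
586: h=3, h2=3, probe 3,1 -> slot 1
460: h=4 -> slot 4
416: h=3, h2=1, probe 3,4,0 -> slot 0
Table: [416, 586, ∅, 381, 460]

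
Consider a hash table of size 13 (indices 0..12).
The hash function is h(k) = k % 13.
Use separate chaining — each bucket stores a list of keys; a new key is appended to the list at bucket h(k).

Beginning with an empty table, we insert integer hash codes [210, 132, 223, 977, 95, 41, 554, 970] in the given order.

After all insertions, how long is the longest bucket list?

Insert 210: h=2, bucket 2 empty -> new chain.
Insert 132: h=2, bucket 2 nonempty -> append to chain.
Insert 223: h=2, bucket 2 nonempty -> append to chain.
Insert 977: h=2, bucket 2 nonempty -> append to chain.
Insert 95: h=4, bucket 4 empty -> new chain.
Insert 41: h=2, bucket 2 nonempty -> append to chain.
Insert 554: h=8, bucket 8 empty -> new chain.
Insert 970: h=8, bucket 8 nonempty -> append to chain.
Final buckets:
0: _
1: _
2: 210 -> 132 -> 223 -> 977 -> 41
3: _
4: 95
5: _
6: _
7: _
8: 554 -> 970
9: _
10: _
11: _
12: _

5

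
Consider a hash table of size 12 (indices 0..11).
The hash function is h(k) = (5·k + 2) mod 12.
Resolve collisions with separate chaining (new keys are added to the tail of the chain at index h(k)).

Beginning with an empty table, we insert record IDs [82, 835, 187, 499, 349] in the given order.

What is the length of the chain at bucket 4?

82 → bucket 4
835 → bucket 1
187 → bucket 1 (collision)
499 → bucket 1 (collision)
349 → bucket 7
Final buckets:
0: -
1: 835 -> 187 -> 499
2: -
3: -
4: 82
5: -
6: -
7: 349
8: -
9: -
10: -
11: -

1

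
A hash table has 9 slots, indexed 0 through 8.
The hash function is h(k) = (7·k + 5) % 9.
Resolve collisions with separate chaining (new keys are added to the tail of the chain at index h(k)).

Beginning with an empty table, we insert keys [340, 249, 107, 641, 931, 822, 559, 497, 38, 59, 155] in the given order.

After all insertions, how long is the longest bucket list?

340 → bucket 0
249 → bucket 2
107 → bucket 7
641 → bucket 1
931 → bucket 6
822 → bucket 8
559 → bucket 3
497 → bucket 1 (collision)
38 → bucket 1 (collision)
59 → bucket 4
155 → bucket 1 (collision)
Final buckets:
0: 340
1: 641 -> 497 -> 38 -> 155
2: 249
3: 559
4: 59
5: ∅
6: 931
7: 107
8: 822

4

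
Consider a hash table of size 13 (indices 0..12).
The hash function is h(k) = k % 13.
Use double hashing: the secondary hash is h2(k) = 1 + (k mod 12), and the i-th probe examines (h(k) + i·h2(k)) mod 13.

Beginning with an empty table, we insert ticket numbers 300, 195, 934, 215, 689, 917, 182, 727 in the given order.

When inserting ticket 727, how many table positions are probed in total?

3

300: h=1 → slot 1
195: h=0 → slot 0
934: h=11 → slot 11
215: h=7 → slot 7
689: h=0, h2=6, probe 0,6 → slot 6
917: h=7, h2=6, probe 7,0,6,12 → slot 12
182: h=0, h2=3, probe 0,3 → slot 3
727: h=12, h2=8, probe 12,7,2 → slot 2
Table: [195, 300, 727, 182, -, -, 689, 215, -, -, -, 934, 917]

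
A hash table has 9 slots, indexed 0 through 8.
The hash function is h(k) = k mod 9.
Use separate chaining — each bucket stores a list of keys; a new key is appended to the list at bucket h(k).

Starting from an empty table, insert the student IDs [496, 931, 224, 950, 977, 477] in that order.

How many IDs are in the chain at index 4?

1

Insert 496: h=1, bucket 1 empty → new chain.
Insert 931: h=4, bucket 4 empty → new chain.
Insert 224: h=8, bucket 8 empty → new chain.
Insert 950: h=5, bucket 5 empty → new chain.
Insert 977: h=5, bucket 5 nonempty → append to chain.
Insert 477: h=0, bucket 0 empty → new chain.
Final buckets:
0: 477
1: 496
2: -
3: -
4: 931
5: 950 -> 977
6: -
7: -
8: 224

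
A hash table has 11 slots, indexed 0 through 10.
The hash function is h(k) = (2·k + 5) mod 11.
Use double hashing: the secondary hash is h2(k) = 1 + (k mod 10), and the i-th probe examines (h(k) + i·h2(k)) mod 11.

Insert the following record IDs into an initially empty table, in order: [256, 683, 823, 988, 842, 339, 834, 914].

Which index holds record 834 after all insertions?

5

256 hashes to 0; slot 0 is free -> place at 0.
683 hashes to 7; slot 7 is free -> place at 7.
823 hashes to 1; slot 1 is free -> place at 1.
988 hashes to 1, h2=9; 1 taken -> place at 10.
842 hashes to 6; slot 6 is free -> place at 6.
339 hashes to 1, h2=10; 1,0,10 taken -> place at 9.
834 hashes to 1, h2=5; 1,6,0 taken -> place at 5.
914 hashes to 7, h2=5; 7,1,6,0,5,10 taken -> place at 4.
Table: [256, 823, ., ., 914, 834, 842, 683, ., 339, 988]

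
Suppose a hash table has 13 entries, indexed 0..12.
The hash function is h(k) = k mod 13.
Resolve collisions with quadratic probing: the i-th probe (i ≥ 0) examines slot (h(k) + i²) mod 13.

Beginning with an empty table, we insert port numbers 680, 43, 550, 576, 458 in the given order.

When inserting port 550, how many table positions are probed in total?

Insert 680: h=4, slot 4 empty => index 4.
Insert 43: h=4, slot 4 occupied => index 5.
Insert 550: h=4, slots 4,5 occupied => index 8.
Insert 576: h=4, slots 4,5,8 occupied => index 0.
Insert 458: h=3, slot 3 empty => index 3.
Table: [576, -, -, 458, 680, 43, -, -, 550, -, -, -, -]

3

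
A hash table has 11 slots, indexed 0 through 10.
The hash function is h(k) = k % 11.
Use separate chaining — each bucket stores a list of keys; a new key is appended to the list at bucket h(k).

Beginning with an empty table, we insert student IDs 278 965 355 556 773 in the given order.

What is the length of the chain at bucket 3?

3

Insert 278: h=3, bucket 3 empty -> new chain.
Insert 965: h=8, bucket 8 empty -> new chain.
Insert 355: h=3, bucket 3 nonempty -> append to chain.
Insert 556: h=6, bucket 6 empty -> new chain.
Insert 773: h=3, bucket 3 nonempty -> append to chain.
Final buckets:
0: _
1: _
2: _
3: 278 -> 355 -> 773
4: _
5: _
6: 556
7: _
8: 965
9: _
10: _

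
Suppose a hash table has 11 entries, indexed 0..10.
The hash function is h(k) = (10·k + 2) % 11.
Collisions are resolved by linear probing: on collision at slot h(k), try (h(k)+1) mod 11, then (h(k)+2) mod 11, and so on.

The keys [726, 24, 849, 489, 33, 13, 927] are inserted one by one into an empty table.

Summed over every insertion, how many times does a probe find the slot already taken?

6

726 hashes to 2; slot 2 is free → place at 2.
24 hashes to 0; slot 0 is free → place at 0.
849 hashes to 0; 0 taken → place at 1.
489 hashes to 8; slot 8 is free → place at 8.
33 hashes to 2; 2 taken → place at 3.
13 hashes to 0; 0,1,2,3 taken → place at 4.
927 hashes to 10; slot 10 is free → place at 10.
Table: [24, 849, 726, 33, 13, _, _, _, 489, _, 927]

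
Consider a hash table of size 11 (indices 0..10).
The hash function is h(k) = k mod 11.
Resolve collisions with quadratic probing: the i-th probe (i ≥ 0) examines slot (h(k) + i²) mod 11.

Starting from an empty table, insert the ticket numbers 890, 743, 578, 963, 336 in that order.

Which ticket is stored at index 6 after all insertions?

Insert 890: h=10, slot 10 empty -> index 10.
Insert 743: h=6, slot 6 empty -> index 6.
Insert 578: h=6, slot 6 occupied -> index 7.
Insert 963: h=6, slots 6,7,10 occupied -> index 4.
Insert 336: h=6, slots 6,7,10,4 occupied -> index 0.
Table: [336, _, _, _, 963, _, 743, 578, _, _, 890]

743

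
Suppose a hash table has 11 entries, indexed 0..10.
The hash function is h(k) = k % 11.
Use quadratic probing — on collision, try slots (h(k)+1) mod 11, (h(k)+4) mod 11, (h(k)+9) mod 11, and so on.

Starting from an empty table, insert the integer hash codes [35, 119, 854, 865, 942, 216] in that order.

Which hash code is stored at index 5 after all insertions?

216

35: h=2 -> slot 2
119: h=9 -> slot 9
854: h=7 -> slot 7
865: h=7, probe 7,8 -> slot 8
942: h=7, probe 7,8,0 -> slot 0
216: h=7, probe 7,8,0,5 -> slot 5
Table: [942, ∅, 35, ∅, ∅, 216, ∅, 854, 865, 119, ∅]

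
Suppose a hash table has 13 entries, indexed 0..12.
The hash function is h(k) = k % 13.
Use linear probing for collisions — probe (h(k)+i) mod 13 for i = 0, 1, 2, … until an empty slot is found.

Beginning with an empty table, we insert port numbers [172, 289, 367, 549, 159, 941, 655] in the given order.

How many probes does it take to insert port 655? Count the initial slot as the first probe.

172 hashes to 3; slot 3 is free → place at 3.
289 hashes to 3; 3 taken → place at 4.
367 hashes to 3; 3,4 taken → place at 5.
549 hashes to 3; 3,4,5 taken → place at 6.
159 hashes to 3; 3,4,5,6 taken → place at 7.
941 hashes to 5; 5,6,7 taken → place at 8.
655 hashes to 5; 5,6,7,8 taken → place at 9.
Table: [-, -, -, 172, 289, 367, 549, 159, 941, 655, -, -, -]

5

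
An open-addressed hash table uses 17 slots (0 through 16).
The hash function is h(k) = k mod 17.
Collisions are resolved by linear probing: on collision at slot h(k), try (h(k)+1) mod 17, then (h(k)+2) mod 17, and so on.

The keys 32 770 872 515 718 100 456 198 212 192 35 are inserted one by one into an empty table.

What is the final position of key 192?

9

32 hashes to 15; slot 15 is free → place at 15.
770 hashes to 5; slot 5 is free → place at 5.
872 hashes to 5; 5 taken → place at 6.
515 hashes to 5; 5,6 taken → place at 7.
718 hashes to 4; slot 4 is free → place at 4.
100 hashes to 15; 15 taken → place at 16.
456 hashes to 14; slot 14 is free → place at 14.
198 hashes to 11; slot 11 is free → place at 11.
212 hashes to 8; slot 8 is free → place at 8.
192 hashes to 5; 5,6,7,8 taken → place at 9.
35 hashes to 1; slot 1 is free → place at 1.
Table: [-, 35, -, -, 718, 770, 872, 515, 212, 192, -, 198, -, -, 456, 32, 100]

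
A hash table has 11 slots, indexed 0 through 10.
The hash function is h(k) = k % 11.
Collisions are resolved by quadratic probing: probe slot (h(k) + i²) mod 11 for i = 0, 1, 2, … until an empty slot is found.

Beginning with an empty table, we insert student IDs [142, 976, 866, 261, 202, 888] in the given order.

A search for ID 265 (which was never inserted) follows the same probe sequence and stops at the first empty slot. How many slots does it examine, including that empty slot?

2

142: h=10 -> slot 10
976: h=8 -> slot 8
866: h=8, probe 8,9 -> slot 9
261: h=8, probe 8,9,1 -> slot 1
202: h=4 -> slot 4
888: h=8, probe 8,9,1,6 -> slot 6
Table: [_, 261, _, _, 202, _, 888, _, 976, 866, 142]
Lookup 265: h=1, probe 1,2 → slot 2 empty, not found.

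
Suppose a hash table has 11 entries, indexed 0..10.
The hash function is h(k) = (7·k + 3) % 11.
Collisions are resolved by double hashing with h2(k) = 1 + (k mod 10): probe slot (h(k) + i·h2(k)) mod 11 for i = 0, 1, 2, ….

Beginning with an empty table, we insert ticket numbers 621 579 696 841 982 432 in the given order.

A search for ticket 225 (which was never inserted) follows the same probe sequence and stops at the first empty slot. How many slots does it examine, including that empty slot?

3

621: h=5 -> slot 5
579: h=8 -> slot 8
696: h=2 -> slot 2
841: h=5, h2=2, probe 5,7 -> slot 7
982: h=2, h2=3, probe 2,5,8,0 -> slot 0
432: h=2, h2=3, probe 2,5,8,0,3 -> slot 3
Table: [982, ., 696, 432, ., 621, ., 841, 579, ., .]
Lookup 225: h=5, h2=6, probe 5,0,6 → slot 6 empty, not found.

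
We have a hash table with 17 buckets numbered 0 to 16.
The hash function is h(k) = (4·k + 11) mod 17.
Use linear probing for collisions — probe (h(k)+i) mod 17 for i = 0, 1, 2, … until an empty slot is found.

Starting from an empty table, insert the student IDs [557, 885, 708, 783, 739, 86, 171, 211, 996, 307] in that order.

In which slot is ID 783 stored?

Insert 557: h=12, slot 12 empty -> index 12.
Insert 885: h=15, slot 15 empty -> index 15.
Insert 708: h=4, slot 4 empty -> index 4.
Insert 783: h=15, slot 15 occupied -> index 16.
Insert 739: h=9, slot 9 empty -> index 9.
Insert 86: h=15, slots 15,16 occupied -> index 0.
Insert 171: h=15, slots 15,16,0 occupied -> index 1.
Insert 211: h=5, slot 5 empty -> index 5.
Insert 996: h=0, slots 0,1 occupied -> index 2.
Insert 307: h=15, slots 15,16,0,1,2 occupied -> index 3.
Table: [86, 171, 996, 307, 708, 211, _, _, _, 739, _, _, 557, _, _, 885, 783]

16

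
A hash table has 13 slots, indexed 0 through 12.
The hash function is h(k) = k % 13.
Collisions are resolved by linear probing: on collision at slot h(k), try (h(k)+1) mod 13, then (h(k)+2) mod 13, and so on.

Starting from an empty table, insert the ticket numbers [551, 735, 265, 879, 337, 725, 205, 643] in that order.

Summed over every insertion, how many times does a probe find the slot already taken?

5

Insert 551: h=5, slot 5 empty -> index 5.
Insert 735: h=7, slot 7 empty -> index 7.
Insert 265: h=5, slot 5 occupied -> index 6.
Insert 879: h=8, slot 8 empty -> index 8.
Insert 337: h=12, slot 12 empty -> index 12.
Insert 725: h=10, slot 10 empty -> index 10.
Insert 205: h=10, slot 10 occupied -> index 11.
Insert 643: h=6, slots 6,7,8 occupied -> index 9.
Table: [_, _, _, _, _, 551, 265, 735, 879, 643, 725, 205, 337]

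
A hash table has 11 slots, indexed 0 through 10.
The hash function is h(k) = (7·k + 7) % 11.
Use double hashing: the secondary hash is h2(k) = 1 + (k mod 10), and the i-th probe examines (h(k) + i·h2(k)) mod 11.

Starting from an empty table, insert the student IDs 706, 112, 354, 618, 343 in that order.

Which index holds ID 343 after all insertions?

3

706: h=10 → slot 10
112: h=10, h2=3, probe 10,2 → slot 2
354: h=10, h2=5, probe 10,4 → slot 4
618: h=10, h2=9, probe 10,8 → slot 8
343: h=10, h2=4, probe 10,3 → slot 3
Table: [_, _, 112, 343, 354, _, _, _, 618, _, 706]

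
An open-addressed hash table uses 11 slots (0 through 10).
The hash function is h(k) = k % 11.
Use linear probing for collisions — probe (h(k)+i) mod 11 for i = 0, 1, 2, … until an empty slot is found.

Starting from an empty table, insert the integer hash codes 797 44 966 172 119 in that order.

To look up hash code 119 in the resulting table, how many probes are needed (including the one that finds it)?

2

Insert 797: h=5, slot 5 empty → index 5.
Insert 44: h=0, slot 0 empty → index 0.
Insert 966: h=9, slot 9 empty → index 9.
Insert 172: h=7, slot 7 empty → index 7.
Insert 119: h=9, slot 9 occupied → index 10.
Table: [44, _, _, _, _, 797, _, 172, _, 966, 119]
Lookup 119: h=9, probe 9,10 → found at 10.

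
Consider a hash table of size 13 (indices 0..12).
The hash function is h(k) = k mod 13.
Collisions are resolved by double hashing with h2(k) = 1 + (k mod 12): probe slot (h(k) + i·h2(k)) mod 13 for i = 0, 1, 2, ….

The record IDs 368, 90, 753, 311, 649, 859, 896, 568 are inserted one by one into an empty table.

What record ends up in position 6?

Insert 368: h=4, slot 4 empty => index 4.
Insert 90: h=12, slot 12 empty => index 12.
Insert 753: h=12, h2=10, slot 12 occupied => index 9.
Insert 311: h=12, h2=12, slot 12 occupied => index 11.
Insert 649: h=12, h2=2, slot 12 occupied => index 1.
Insert 859: h=1, h2=8, slots 1,9,4,12 occupied => index 7.
Insert 896: h=12, h2=9, slot 12 occupied => index 8.
Insert 568: h=9, h2=5, slots 9,1 occupied => index 6.
Table: [∅, 649, ∅, ∅, 368, ∅, 568, 859, 896, 753, ∅, 311, 90]

568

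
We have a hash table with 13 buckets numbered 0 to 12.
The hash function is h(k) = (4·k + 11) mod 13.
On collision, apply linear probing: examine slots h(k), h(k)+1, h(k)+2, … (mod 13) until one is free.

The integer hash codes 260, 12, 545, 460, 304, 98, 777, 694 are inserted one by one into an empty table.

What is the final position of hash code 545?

260 hashes to 11; slot 11 is free -> place at 11.
12 hashes to 7; slot 7 is free -> place at 7.
545 hashes to 7; 7 taken -> place at 8.
460 hashes to 5; slot 5 is free -> place at 5.
304 hashes to 5; 5 taken -> place at 6.
98 hashes to 0; slot 0 is free -> place at 0.
777 hashes to 12; slot 12 is free -> place at 12.
694 hashes to 5; 5,6,7,8 taken -> place at 9.
Table: [98, ∅, ∅, ∅, ∅, 460, 304, 12, 545, 694, ∅, 260, 777]

8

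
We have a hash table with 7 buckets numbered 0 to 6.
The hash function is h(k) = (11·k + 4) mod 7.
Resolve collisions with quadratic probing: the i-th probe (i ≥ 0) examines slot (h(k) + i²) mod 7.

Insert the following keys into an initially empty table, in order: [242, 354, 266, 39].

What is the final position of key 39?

242 hashes to 6; slot 6 is free -> place at 6.
354 hashes to 6; 6 taken -> place at 0.
266 hashes to 4; slot 4 is free -> place at 4.
39 hashes to 6; 6,0 taken -> place at 3.
Table: [354, ∅, ∅, 39, 266, ∅, 242]

3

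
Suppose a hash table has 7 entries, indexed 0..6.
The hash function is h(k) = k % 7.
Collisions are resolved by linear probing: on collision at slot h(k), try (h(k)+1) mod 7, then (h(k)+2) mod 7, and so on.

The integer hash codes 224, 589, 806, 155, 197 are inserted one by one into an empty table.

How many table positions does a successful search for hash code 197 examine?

Insert 224: h=0, slot 0 empty → index 0.
Insert 589: h=1, slot 1 empty → index 1.
Insert 806: h=1, slot 1 occupied → index 2.
Insert 155: h=1, slots 1,2 occupied → index 3.
Insert 197: h=1, slots 1,2,3 occupied → index 4.
Table: [224, 589, 806, 155, 197, —, —]
Lookup 197: h=1, probe 1,2,3,4 → found at 4.

4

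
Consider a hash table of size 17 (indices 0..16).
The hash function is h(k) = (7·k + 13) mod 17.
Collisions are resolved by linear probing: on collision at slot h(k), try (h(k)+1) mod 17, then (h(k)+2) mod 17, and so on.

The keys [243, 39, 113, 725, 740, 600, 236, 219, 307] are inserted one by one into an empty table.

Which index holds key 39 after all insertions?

15

Insert 243: h=14, slot 14 empty => index 14.
Insert 39: h=14, slot 14 occupied => index 15.
Insert 113: h=5, slot 5 empty => index 5.
Insert 725: h=5, slot 5 occupied => index 6.
Insert 740: h=8, slot 8 empty => index 8.
Insert 600: h=14, slots 14,15 occupied => index 16.
Insert 236: h=16, slot 16 occupied => index 0.
Insert 219: h=16, slots 16,0 occupied => index 1.
Insert 307: h=3, slot 3 empty => index 3.
Table: [236, 219, ∅, 307, ∅, 113, 725, ∅, 740, ∅, ∅, ∅, ∅, ∅, 243, 39, 600]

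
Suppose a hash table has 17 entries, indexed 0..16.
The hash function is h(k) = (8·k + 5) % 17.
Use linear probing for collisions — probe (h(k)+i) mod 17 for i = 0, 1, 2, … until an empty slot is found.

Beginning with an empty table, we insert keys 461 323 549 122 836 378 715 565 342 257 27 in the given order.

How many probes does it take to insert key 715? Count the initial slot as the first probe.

2

Insert 461: h=4, slot 4 empty => index 4.
Insert 323: h=5, slot 5 empty => index 5.
Insert 549: h=11, slot 11 empty => index 11.
Insert 122: h=12, slot 12 empty => index 12.
Insert 836: h=12, slot 12 occupied => index 13.
Insert 378: h=3, slot 3 empty => index 3.
Insert 715: h=13, slot 13 occupied => index 14.
Insert 565: h=3, slots 3,4,5 occupied => index 6.
Insert 342: h=4, slots 4,5,6 occupied => index 7.
Insert 257: h=4, slots 4,5,6,7 occupied => index 8.
Insert 27: h=0, slot 0 empty => index 0.
Table: [27, —, —, 378, 461, 323, 565, 342, 257, —, —, 549, 122, 836, 715, —, —]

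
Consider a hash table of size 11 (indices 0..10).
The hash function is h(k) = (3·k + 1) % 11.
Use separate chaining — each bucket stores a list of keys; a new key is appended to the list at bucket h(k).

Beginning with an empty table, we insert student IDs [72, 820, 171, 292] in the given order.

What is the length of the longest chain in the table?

4

Insert 72: h=8, bucket 8 empty → new chain.
Insert 820: h=8, bucket 8 nonempty → append to chain.
Insert 171: h=8, bucket 8 nonempty → append to chain.
Insert 292: h=8, bucket 8 nonempty → append to chain.
Final buckets:
0: —
1: —
2: —
3: —
4: —
5: —
6: —
7: —
8: 72 -> 820 -> 171 -> 292
9: —
10: —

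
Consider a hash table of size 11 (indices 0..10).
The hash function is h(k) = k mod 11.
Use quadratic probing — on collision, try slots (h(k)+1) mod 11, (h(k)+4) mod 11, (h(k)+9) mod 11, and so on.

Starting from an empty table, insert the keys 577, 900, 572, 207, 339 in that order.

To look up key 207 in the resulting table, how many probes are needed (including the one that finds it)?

577: h=5 → slot 5
900: h=9 → slot 9
572: h=0 → slot 0
207: h=9, probe 9,10 → slot 10
339: h=9, probe 9,10,2 → slot 2
Table: [572, -, 339, -, -, 577, -, -, -, 900, 207]
Lookup 207: h=9, probe 9,10 → found at 10.

2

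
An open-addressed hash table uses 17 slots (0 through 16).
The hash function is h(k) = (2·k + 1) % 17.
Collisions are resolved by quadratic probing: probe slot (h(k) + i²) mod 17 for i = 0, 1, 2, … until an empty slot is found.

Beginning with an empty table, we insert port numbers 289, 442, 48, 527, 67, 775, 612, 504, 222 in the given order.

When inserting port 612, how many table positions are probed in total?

Insert 289: h=1, slot 1 empty => index 1.
Insert 442: h=1, slot 1 occupied => index 2.
Insert 48: h=12, slot 12 empty => index 12.
Insert 527: h=1, slots 1,2 occupied => index 5.
Insert 67: h=16, slot 16 empty => index 16.
Insert 775: h=4, slot 4 empty => index 4.
Insert 612: h=1, slots 1,2,5 occupied => index 10.
Insert 504: h=6, slot 6 empty => index 6.
Insert 222: h=3, slot 3 empty => index 3.
Table: [∅, 289, 442, 222, 775, 527, 504, ∅, ∅, ∅, 612, ∅, 48, ∅, ∅, ∅, 67]

4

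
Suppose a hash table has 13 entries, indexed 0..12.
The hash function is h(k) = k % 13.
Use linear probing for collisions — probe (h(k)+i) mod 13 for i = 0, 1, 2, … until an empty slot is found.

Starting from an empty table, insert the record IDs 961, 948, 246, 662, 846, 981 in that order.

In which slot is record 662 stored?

2

Insert 961: h=12, slot 12 empty => index 12.
Insert 948: h=12, slot 12 occupied => index 0.
Insert 246: h=12, slots 12,0 occupied => index 1.
Insert 662: h=12, slots 12,0,1 occupied => index 2.
Insert 846: h=1, slots 1,2 occupied => index 3.
Insert 981: h=6, slot 6 empty => index 6.
Table: [948, 246, 662, 846, —, —, 981, —, —, —, —, —, 961]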